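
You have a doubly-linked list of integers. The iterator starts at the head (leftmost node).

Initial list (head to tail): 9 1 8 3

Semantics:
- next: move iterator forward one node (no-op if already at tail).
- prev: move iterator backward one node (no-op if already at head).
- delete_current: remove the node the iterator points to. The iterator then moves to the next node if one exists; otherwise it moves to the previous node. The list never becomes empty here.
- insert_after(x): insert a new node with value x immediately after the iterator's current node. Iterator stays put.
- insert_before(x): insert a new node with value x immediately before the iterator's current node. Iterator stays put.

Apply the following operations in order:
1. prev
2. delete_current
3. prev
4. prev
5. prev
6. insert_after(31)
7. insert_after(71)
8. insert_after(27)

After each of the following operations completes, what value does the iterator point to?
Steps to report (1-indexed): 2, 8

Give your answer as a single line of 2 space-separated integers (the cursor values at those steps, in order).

Answer: 1 1

Derivation:
After 1 (prev): list=[9, 1, 8, 3] cursor@9
After 2 (delete_current): list=[1, 8, 3] cursor@1
After 3 (prev): list=[1, 8, 3] cursor@1
After 4 (prev): list=[1, 8, 3] cursor@1
After 5 (prev): list=[1, 8, 3] cursor@1
After 6 (insert_after(31)): list=[1, 31, 8, 3] cursor@1
After 7 (insert_after(71)): list=[1, 71, 31, 8, 3] cursor@1
After 8 (insert_after(27)): list=[1, 27, 71, 31, 8, 3] cursor@1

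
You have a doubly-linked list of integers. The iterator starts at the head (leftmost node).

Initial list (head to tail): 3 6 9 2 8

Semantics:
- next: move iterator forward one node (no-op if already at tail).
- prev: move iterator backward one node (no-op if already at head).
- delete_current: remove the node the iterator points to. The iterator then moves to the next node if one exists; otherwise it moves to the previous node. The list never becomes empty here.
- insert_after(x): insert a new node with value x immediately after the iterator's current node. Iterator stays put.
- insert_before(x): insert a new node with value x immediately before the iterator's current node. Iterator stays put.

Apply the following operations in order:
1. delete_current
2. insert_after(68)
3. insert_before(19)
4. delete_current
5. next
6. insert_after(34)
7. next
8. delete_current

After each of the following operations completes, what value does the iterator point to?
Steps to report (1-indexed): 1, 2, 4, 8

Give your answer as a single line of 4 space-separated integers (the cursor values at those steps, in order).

After 1 (delete_current): list=[6, 9, 2, 8] cursor@6
After 2 (insert_after(68)): list=[6, 68, 9, 2, 8] cursor@6
After 3 (insert_before(19)): list=[19, 6, 68, 9, 2, 8] cursor@6
After 4 (delete_current): list=[19, 68, 9, 2, 8] cursor@68
After 5 (next): list=[19, 68, 9, 2, 8] cursor@9
After 6 (insert_after(34)): list=[19, 68, 9, 34, 2, 8] cursor@9
After 7 (next): list=[19, 68, 9, 34, 2, 8] cursor@34
After 8 (delete_current): list=[19, 68, 9, 2, 8] cursor@2

Answer: 6 6 68 2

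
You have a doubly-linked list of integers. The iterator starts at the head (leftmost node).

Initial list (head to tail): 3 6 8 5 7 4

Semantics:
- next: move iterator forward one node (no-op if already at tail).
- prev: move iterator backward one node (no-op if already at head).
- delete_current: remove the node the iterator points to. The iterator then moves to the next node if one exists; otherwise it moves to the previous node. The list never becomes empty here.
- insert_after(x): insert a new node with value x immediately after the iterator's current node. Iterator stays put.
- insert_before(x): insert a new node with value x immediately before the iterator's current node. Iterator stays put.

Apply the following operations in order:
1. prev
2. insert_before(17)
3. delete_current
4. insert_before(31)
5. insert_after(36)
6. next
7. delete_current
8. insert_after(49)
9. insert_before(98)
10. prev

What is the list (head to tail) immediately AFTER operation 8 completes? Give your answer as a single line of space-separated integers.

Answer: 17 31 6 8 49 5 7 4

Derivation:
After 1 (prev): list=[3, 6, 8, 5, 7, 4] cursor@3
After 2 (insert_before(17)): list=[17, 3, 6, 8, 5, 7, 4] cursor@3
After 3 (delete_current): list=[17, 6, 8, 5, 7, 4] cursor@6
After 4 (insert_before(31)): list=[17, 31, 6, 8, 5, 7, 4] cursor@6
After 5 (insert_after(36)): list=[17, 31, 6, 36, 8, 5, 7, 4] cursor@6
After 6 (next): list=[17, 31, 6, 36, 8, 5, 7, 4] cursor@36
After 7 (delete_current): list=[17, 31, 6, 8, 5, 7, 4] cursor@8
After 8 (insert_after(49)): list=[17, 31, 6, 8, 49, 5, 7, 4] cursor@8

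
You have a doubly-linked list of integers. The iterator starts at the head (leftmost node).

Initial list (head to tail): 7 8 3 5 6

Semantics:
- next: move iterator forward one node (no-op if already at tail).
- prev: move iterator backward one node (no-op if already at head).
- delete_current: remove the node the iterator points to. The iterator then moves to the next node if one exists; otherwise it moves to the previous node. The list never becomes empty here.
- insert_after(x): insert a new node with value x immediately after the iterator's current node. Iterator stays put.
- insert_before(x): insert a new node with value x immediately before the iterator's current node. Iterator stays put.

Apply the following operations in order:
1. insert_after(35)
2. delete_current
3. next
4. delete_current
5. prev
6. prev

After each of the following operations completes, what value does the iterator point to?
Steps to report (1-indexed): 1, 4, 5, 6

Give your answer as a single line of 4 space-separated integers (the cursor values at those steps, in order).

After 1 (insert_after(35)): list=[7, 35, 8, 3, 5, 6] cursor@7
After 2 (delete_current): list=[35, 8, 3, 5, 6] cursor@35
After 3 (next): list=[35, 8, 3, 5, 6] cursor@8
After 4 (delete_current): list=[35, 3, 5, 6] cursor@3
After 5 (prev): list=[35, 3, 5, 6] cursor@35
After 6 (prev): list=[35, 3, 5, 6] cursor@35

Answer: 7 3 35 35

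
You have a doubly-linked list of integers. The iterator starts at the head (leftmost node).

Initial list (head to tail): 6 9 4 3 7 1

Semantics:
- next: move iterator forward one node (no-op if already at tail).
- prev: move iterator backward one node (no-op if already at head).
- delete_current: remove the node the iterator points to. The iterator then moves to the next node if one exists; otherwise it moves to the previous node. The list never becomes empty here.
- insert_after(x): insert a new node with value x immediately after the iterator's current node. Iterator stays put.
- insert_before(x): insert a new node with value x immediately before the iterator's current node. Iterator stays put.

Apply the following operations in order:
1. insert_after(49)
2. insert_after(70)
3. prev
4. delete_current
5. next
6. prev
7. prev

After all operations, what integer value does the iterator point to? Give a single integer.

After 1 (insert_after(49)): list=[6, 49, 9, 4, 3, 7, 1] cursor@6
After 2 (insert_after(70)): list=[6, 70, 49, 9, 4, 3, 7, 1] cursor@6
After 3 (prev): list=[6, 70, 49, 9, 4, 3, 7, 1] cursor@6
After 4 (delete_current): list=[70, 49, 9, 4, 3, 7, 1] cursor@70
After 5 (next): list=[70, 49, 9, 4, 3, 7, 1] cursor@49
After 6 (prev): list=[70, 49, 9, 4, 3, 7, 1] cursor@70
After 7 (prev): list=[70, 49, 9, 4, 3, 7, 1] cursor@70

Answer: 70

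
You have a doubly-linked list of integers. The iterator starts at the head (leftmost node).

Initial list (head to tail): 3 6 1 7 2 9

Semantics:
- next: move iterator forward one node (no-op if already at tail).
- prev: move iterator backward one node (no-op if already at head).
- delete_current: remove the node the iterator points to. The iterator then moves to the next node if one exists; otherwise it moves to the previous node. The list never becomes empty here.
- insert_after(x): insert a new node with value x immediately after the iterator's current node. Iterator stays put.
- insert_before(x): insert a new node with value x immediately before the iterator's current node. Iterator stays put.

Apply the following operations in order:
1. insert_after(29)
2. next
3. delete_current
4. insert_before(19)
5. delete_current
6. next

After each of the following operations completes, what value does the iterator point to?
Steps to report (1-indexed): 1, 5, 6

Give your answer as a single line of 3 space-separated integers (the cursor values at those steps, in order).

Answer: 3 1 7

Derivation:
After 1 (insert_after(29)): list=[3, 29, 6, 1, 7, 2, 9] cursor@3
After 2 (next): list=[3, 29, 6, 1, 7, 2, 9] cursor@29
After 3 (delete_current): list=[3, 6, 1, 7, 2, 9] cursor@6
After 4 (insert_before(19)): list=[3, 19, 6, 1, 7, 2, 9] cursor@6
After 5 (delete_current): list=[3, 19, 1, 7, 2, 9] cursor@1
After 6 (next): list=[3, 19, 1, 7, 2, 9] cursor@7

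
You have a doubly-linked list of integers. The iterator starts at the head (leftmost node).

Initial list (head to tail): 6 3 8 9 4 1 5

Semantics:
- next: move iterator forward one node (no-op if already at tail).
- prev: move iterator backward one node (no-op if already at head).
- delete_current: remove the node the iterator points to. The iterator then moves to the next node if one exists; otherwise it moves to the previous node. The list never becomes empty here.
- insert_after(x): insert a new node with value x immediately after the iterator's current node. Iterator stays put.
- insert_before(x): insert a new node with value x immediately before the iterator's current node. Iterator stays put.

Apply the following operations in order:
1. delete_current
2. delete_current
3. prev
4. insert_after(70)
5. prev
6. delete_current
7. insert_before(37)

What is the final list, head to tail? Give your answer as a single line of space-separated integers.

Answer: 37 70 9 4 1 5

Derivation:
After 1 (delete_current): list=[3, 8, 9, 4, 1, 5] cursor@3
After 2 (delete_current): list=[8, 9, 4, 1, 5] cursor@8
After 3 (prev): list=[8, 9, 4, 1, 5] cursor@8
After 4 (insert_after(70)): list=[8, 70, 9, 4, 1, 5] cursor@8
After 5 (prev): list=[8, 70, 9, 4, 1, 5] cursor@8
After 6 (delete_current): list=[70, 9, 4, 1, 5] cursor@70
After 7 (insert_before(37)): list=[37, 70, 9, 4, 1, 5] cursor@70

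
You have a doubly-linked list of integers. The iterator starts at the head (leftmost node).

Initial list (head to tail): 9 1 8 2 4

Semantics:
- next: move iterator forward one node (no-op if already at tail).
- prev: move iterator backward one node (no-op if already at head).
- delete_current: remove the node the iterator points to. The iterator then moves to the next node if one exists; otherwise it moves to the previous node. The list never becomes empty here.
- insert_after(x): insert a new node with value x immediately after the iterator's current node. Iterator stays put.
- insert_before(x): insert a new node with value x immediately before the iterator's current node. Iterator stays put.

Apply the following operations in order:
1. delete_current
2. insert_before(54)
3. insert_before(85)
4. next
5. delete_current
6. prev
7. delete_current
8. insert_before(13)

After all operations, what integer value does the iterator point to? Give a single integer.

After 1 (delete_current): list=[1, 8, 2, 4] cursor@1
After 2 (insert_before(54)): list=[54, 1, 8, 2, 4] cursor@1
After 3 (insert_before(85)): list=[54, 85, 1, 8, 2, 4] cursor@1
After 4 (next): list=[54, 85, 1, 8, 2, 4] cursor@8
After 5 (delete_current): list=[54, 85, 1, 2, 4] cursor@2
After 6 (prev): list=[54, 85, 1, 2, 4] cursor@1
After 7 (delete_current): list=[54, 85, 2, 4] cursor@2
After 8 (insert_before(13)): list=[54, 85, 13, 2, 4] cursor@2

Answer: 2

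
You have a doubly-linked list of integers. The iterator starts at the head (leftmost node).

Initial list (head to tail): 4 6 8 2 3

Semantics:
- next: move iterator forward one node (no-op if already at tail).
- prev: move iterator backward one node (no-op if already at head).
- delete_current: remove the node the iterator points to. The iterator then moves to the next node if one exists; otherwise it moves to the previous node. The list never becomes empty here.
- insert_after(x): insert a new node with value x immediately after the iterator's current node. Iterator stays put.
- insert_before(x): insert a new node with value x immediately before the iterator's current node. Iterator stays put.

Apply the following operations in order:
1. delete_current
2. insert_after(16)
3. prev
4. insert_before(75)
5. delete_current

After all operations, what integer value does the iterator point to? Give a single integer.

After 1 (delete_current): list=[6, 8, 2, 3] cursor@6
After 2 (insert_after(16)): list=[6, 16, 8, 2, 3] cursor@6
After 3 (prev): list=[6, 16, 8, 2, 3] cursor@6
After 4 (insert_before(75)): list=[75, 6, 16, 8, 2, 3] cursor@6
After 5 (delete_current): list=[75, 16, 8, 2, 3] cursor@16

Answer: 16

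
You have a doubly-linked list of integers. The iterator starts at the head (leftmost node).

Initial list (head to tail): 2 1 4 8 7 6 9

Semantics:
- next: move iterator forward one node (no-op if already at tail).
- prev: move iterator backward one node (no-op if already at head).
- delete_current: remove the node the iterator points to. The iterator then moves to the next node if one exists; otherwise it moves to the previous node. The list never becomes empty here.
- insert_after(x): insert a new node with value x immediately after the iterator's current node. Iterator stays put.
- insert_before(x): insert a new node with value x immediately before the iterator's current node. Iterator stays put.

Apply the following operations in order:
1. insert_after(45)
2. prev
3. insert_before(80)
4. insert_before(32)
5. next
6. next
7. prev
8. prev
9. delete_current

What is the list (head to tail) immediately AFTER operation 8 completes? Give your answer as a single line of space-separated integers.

Answer: 80 32 2 45 1 4 8 7 6 9

Derivation:
After 1 (insert_after(45)): list=[2, 45, 1, 4, 8, 7, 6, 9] cursor@2
After 2 (prev): list=[2, 45, 1, 4, 8, 7, 6, 9] cursor@2
After 3 (insert_before(80)): list=[80, 2, 45, 1, 4, 8, 7, 6, 9] cursor@2
After 4 (insert_before(32)): list=[80, 32, 2, 45, 1, 4, 8, 7, 6, 9] cursor@2
After 5 (next): list=[80, 32, 2, 45, 1, 4, 8, 7, 6, 9] cursor@45
After 6 (next): list=[80, 32, 2, 45, 1, 4, 8, 7, 6, 9] cursor@1
After 7 (prev): list=[80, 32, 2, 45, 1, 4, 8, 7, 6, 9] cursor@45
After 8 (prev): list=[80, 32, 2, 45, 1, 4, 8, 7, 6, 9] cursor@2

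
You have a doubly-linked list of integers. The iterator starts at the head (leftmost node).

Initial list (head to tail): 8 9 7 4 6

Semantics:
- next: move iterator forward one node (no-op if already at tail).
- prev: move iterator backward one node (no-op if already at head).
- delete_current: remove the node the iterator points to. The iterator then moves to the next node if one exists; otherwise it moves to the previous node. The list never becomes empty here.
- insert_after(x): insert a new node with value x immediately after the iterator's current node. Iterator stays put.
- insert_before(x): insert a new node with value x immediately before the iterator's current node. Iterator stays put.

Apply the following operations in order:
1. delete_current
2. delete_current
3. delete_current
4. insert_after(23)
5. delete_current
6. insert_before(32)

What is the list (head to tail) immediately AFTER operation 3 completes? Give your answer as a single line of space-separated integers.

Answer: 4 6

Derivation:
After 1 (delete_current): list=[9, 7, 4, 6] cursor@9
After 2 (delete_current): list=[7, 4, 6] cursor@7
After 3 (delete_current): list=[4, 6] cursor@4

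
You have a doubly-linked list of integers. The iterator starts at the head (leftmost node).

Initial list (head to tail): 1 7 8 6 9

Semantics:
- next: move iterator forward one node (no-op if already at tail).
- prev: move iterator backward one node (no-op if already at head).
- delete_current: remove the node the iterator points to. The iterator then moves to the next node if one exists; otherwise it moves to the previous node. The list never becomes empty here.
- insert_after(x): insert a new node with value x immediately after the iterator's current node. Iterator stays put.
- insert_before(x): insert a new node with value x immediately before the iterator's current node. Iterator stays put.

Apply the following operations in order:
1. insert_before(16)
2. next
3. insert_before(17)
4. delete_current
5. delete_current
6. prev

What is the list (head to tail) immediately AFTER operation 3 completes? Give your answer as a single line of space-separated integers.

Answer: 16 1 17 7 8 6 9

Derivation:
After 1 (insert_before(16)): list=[16, 1, 7, 8, 6, 9] cursor@1
After 2 (next): list=[16, 1, 7, 8, 6, 9] cursor@7
After 3 (insert_before(17)): list=[16, 1, 17, 7, 8, 6, 9] cursor@7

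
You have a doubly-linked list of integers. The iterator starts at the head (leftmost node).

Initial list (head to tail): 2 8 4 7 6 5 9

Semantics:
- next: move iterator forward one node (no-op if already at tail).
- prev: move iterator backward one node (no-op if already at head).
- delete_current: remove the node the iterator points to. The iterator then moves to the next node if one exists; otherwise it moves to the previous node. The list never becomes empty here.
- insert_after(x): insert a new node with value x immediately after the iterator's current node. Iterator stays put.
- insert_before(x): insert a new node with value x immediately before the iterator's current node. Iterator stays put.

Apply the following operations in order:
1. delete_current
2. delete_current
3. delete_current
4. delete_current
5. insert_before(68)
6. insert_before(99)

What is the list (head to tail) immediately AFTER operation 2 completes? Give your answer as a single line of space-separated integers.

After 1 (delete_current): list=[8, 4, 7, 6, 5, 9] cursor@8
After 2 (delete_current): list=[4, 7, 6, 5, 9] cursor@4

Answer: 4 7 6 5 9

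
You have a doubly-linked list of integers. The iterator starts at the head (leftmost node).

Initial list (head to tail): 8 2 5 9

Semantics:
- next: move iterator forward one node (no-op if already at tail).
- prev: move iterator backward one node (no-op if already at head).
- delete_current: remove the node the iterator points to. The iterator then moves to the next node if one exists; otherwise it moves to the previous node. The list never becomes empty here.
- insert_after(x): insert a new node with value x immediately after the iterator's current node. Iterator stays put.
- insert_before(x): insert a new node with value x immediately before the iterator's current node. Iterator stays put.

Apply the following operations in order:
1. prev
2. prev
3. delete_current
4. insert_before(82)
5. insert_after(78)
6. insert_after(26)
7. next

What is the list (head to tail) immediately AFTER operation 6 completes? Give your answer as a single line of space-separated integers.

After 1 (prev): list=[8, 2, 5, 9] cursor@8
After 2 (prev): list=[8, 2, 5, 9] cursor@8
After 3 (delete_current): list=[2, 5, 9] cursor@2
After 4 (insert_before(82)): list=[82, 2, 5, 9] cursor@2
After 5 (insert_after(78)): list=[82, 2, 78, 5, 9] cursor@2
After 6 (insert_after(26)): list=[82, 2, 26, 78, 5, 9] cursor@2

Answer: 82 2 26 78 5 9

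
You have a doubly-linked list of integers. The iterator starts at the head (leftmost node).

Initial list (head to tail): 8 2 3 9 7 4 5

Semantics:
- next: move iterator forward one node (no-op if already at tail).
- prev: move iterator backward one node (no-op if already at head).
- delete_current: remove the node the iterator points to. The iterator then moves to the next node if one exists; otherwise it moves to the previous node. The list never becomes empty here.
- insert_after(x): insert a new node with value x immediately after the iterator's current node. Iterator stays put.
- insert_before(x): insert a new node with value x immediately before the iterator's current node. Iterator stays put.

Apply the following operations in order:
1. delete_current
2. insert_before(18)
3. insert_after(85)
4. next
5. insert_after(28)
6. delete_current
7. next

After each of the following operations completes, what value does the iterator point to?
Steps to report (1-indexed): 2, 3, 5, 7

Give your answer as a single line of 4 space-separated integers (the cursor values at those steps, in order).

After 1 (delete_current): list=[2, 3, 9, 7, 4, 5] cursor@2
After 2 (insert_before(18)): list=[18, 2, 3, 9, 7, 4, 5] cursor@2
After 3 (insert_after(85)): list=[18, 2, 85, 3, 9, 7, 4, 5] cursor@2
After 4 (next): list=[18, 2, 85, 3, 9, 7, 4, 5] cursor@85
After 5 (insert_after(28)): list=[18, 2, 85, 28, 3, 9, 7, 4, 5] cursor@85
After 6 (delete_current): list=[18, 2, 28, 3, 9, 7, 4, 5] cursor@28
After 7 (next): list=[18, 2, 28, 3, 9, 7, 4, 5] cursor@3

Answer: 2 2 85 3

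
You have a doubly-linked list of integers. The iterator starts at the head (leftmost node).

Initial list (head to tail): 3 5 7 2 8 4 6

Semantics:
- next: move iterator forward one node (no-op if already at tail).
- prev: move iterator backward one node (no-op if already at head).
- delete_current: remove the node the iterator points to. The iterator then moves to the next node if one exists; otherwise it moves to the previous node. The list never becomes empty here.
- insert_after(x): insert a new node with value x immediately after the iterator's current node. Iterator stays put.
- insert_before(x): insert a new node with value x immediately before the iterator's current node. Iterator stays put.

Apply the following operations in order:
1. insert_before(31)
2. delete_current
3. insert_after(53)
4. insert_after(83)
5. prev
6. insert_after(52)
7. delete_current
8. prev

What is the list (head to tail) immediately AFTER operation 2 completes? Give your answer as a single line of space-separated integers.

After 1 (insert_before(31)): list=[31, 3, 5, 7, 2, 8, 4, 6] cursor@3
After 2 (delete_current): list=[31, 5, 7, 2, 8, 4, 6] cursor@5

Answer: 31 5 7 2 8 4 6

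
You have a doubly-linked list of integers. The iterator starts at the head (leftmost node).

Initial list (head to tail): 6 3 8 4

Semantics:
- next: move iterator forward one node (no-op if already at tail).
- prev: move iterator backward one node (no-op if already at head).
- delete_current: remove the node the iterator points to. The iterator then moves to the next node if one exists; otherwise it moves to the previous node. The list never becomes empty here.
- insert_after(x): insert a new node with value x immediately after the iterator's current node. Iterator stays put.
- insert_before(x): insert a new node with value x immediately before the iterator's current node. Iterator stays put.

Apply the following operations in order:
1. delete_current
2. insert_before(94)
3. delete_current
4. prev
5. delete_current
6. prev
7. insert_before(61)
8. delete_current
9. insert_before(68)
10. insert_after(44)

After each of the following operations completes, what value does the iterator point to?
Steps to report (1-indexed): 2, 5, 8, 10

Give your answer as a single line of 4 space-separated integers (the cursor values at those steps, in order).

Answer: 3 8 4 4

Derivation:
After 1 (delete_current): list=[3, 8, 4] cursor@3
After 2 (insert_before(94)): list=[94, 3, 8, 4] cursor@3
After 3 (delete_current): list=[94, 8, 4] cursor@8
After 4 (prev): list=[94, 8, 4] cursor@94
After 5 (delete_current): list=[8, 4] cursor@8
After 6 (prev): list=[8, 4] cursor@8
After 7 (insert_before(61)): list=[61, 8, 4] cursor@8
After 8 (delete_current): list=[61, 4] cursor@4
After 9 (insert_before(68)): list=[61, 68, 4] cursor@4
After 10 (insert_after(44)): list=[61, 68, 4, 44] cursor@4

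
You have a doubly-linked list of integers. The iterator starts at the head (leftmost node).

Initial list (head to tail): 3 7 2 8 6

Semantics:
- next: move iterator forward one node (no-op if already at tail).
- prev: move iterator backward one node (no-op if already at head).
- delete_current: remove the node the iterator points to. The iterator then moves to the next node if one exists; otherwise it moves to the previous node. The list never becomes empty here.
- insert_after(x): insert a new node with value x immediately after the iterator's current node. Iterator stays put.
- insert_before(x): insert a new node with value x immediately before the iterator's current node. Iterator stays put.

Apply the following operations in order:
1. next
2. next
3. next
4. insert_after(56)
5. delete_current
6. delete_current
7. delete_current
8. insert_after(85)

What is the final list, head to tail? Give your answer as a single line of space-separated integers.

Answer: 3 7 2 85

Derivation:
After 1 (next): list=[3, 7, 2, 8, 6] cursor@7
After 2 (next): list=[3, 7, 2, 8, 6] cursor@2
After 3 (next): list=[3, 7, 2, 8, 6] cursor@8
After 4 (insert_after(56)): list=[3, 7, 2, 8, 56, 6] cursor@8
After 5 (delete_current): list=[3, 7, 2, 56, 6] cursor@56
After 6 (delete_current): list=[3, 7, 2, 6] cursor@6
After 7 (delete_current): list=[3, 7, 2] cursor@2
After 8 (insert_after(85)): list=[3, 7, 2, 85] cursor@2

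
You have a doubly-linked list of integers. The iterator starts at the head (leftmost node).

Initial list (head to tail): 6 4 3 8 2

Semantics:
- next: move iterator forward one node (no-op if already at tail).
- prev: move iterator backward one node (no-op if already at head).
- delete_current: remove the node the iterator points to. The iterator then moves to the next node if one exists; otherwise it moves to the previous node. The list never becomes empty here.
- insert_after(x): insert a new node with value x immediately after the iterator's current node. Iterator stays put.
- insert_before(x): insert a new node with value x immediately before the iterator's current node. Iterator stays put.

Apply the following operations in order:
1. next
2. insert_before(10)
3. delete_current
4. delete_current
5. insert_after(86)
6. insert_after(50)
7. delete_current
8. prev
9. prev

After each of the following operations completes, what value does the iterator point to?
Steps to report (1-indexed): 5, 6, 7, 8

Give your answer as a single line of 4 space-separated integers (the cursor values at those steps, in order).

After 1 (next): list=[6, 4, 3, 8, 2] cursor@4
After 2 (insert_before(10)): list=[6, 10, 4, 3, 8, 2] cursor@4
After 3 (delete_current): list=[6, 10, 3, 8, 2] cursor@3
After 4 (delete_current): list=[6, 10, 8, 2] cursor@8
After 5 (insert_after(86)): list=[6, 10, 8, 86, 2] cursor@8
After 6 (insert_after(50)): list=[6, 10, 8, 50, 86, 2] cursor@8
After 7 (delete_current): list=[6, 10, 50, 86, 2] cursor@50
After 8 (prev): list=[6, 10, 50, 86, 2] cursor@10
After 9 (prev): list=[6, 10, 50, 86, 2] cursor@6

Answer: 8 8 50 10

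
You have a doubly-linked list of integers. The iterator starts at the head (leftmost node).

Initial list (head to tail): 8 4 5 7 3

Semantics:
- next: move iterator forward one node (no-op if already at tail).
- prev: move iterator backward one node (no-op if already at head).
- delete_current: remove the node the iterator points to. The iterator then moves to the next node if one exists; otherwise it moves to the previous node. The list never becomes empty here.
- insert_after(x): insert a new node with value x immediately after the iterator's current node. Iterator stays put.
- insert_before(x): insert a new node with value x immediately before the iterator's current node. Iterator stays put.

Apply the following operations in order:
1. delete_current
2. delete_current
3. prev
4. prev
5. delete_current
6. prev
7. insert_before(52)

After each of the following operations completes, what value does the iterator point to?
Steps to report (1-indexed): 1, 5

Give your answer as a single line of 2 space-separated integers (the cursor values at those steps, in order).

Answer: 4 7

Derivation:
After 1 (delete_current): list=[4, 5, 7, 3] cursor@4
After 2 (delete_current): list=[5, 7, 3] cursor@5
After 3 (prev): list=[5, 7, 3] cursor@5
After 4 (prev): list=[5, 7, 3] cursor@5
After 5 (delete_current): list=[7, 3] cursor@7
After 6 (prev): list=[7, 3] cursor@7
After 7 (insert_before(52)): list=[52, 7, 3] cursor@7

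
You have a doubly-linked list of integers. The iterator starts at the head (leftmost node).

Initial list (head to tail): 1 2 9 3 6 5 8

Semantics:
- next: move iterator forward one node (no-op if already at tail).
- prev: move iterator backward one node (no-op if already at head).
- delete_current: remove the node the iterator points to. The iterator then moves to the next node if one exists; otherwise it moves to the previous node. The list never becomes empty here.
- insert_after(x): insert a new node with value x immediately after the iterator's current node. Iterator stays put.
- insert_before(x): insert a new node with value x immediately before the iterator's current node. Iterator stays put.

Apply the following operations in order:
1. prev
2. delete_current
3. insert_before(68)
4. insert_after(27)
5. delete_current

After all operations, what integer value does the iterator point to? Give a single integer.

Answer: 27

Derivation:
After 1 (prev): list=[1, 2, 9, 3, 6, 5, 8] cursor@1
After 2 (delete_current): list=[2, 9, 3, 6, 5, 8] cursor@2
After 3 (insert_before(68)): list=[68, 2, 9, 3, 6, 5, 8] cursor@2
After 4 (insert_after(27)): list=[68, 2, 27, 9, 3, 6, 5, 8] cursor@2
After 5 (delete_current): list=[68, 27, 9, 3, 6, 5, 8] cursor@27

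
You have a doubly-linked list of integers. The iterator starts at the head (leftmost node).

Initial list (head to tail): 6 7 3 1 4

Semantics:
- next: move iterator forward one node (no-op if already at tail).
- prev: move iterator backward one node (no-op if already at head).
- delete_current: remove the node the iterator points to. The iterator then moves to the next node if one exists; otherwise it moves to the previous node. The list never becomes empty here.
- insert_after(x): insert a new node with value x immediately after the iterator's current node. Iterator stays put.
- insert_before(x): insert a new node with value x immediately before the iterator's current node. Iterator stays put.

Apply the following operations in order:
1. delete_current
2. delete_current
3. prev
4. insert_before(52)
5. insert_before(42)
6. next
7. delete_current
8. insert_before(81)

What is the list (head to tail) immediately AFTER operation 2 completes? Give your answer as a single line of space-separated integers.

Answer: 3 1 4

Derivation:
After 1 (delete_current): list=[7, 3, 1, 4] cursor@7
After 2 (delete_current): list=[3, 1, 4] cursor@3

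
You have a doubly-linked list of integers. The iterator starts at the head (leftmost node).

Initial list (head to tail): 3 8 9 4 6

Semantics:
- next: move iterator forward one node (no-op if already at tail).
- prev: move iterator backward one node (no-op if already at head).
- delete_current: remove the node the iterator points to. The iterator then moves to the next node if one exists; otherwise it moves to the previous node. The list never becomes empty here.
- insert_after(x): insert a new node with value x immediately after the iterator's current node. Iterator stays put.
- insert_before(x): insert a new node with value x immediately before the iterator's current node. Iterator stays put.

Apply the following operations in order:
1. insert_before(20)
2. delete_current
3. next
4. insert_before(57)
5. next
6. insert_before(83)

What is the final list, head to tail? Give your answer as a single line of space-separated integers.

Answer: 20 8 57 9 83 4 6

Derivation:
After 1 (insert_before(20)): list=[20, 3, 8, 9, 4, 6] cursor@3
After 2 (delete_current): list=[20, 8, 9, 4, 6] cursor@8
After 3 (next): list=[20, 8, 9, 4, 6] cursor@9
After 4 (insert_before(57)): list=[20, 8, 57, 9, 4, 6] cursor@9
After 5 (next): list=[20, 8, 57, 9, 4, 6] cursor@4
After 6 (insert_before(83)): list=[20, 8, 57, 9, 83, 4, 6] cursor@4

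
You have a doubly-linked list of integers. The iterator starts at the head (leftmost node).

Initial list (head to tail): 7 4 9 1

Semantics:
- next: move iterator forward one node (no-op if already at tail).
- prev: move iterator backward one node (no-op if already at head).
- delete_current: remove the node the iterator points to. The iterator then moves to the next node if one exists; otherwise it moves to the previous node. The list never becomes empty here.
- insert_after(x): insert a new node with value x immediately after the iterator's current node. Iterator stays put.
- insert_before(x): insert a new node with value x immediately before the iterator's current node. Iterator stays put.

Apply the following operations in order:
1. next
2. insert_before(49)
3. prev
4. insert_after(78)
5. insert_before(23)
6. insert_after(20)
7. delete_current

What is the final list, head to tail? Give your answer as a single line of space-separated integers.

After 1 (next): list=[7, 4, 9, 1] cursor@4
After 2 (insert_before(49)): list=[7, 49, 4, 9, 1] cursor@4
After 3 (prev): list=[7, 49, 4, 9, 1] cursor@49
After 4 (insert_after(78)): list=[7, 49, 78, 4, 9, 1] cursor@49
After 5 (insert_before(23)): list=[7, 23, 49, 78, 4, 9, 1] cursor@49
After 6 (insert_after(20)): list=[7, 23, 49, 20, 78, 4, 9, 1] cursor@49
After 7 (delete_current): list=[7, 23, 20, 78, 4, 9, 1] cursor@20

Answer: 7 23 20 78 4 9 1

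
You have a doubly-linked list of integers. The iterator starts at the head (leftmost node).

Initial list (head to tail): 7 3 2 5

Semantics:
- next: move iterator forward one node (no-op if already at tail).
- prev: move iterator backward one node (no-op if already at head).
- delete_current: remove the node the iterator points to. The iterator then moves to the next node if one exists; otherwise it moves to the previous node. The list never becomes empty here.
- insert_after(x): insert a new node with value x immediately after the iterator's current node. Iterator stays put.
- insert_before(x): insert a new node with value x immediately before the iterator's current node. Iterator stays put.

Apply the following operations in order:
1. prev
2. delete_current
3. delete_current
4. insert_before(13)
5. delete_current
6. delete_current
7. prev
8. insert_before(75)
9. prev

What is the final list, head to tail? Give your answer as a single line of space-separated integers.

Answer: 75 13

Derivation:
After 1 (prev): list=[7, 3, 2, 5] cursor@7
After 2 (delete_current): list=[3, 2, 5] cursor@3
After 3 (delete_current): list=[2, 5] cursor@2
After 4 (insert_before(13)): list=[13, 2, 5] cursor@2
After 5 (delete_current): list=[13, 5] cursor@5
After 6 (delete_current): list=[13] cursor@13
After 7 (prev): list=[13] cursor@13
After 8 (insert_before(75)): list=[75, 13] cursor@13
After 9 (prev): list=[75, 13] cursor@75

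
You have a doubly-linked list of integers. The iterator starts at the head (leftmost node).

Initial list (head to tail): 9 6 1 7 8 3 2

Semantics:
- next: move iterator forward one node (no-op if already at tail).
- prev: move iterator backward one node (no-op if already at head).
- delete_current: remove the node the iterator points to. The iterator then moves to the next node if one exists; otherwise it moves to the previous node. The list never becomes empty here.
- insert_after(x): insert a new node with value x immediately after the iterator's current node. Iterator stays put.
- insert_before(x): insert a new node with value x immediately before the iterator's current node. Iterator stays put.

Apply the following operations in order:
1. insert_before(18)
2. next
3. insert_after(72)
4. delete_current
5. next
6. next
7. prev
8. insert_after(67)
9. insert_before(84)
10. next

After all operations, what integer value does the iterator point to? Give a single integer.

Answer: 67

Derivation:
After 1 (insert_before(18)): list=[18, 9, 6, 1, 7, 8, 3, 2] cursor@9
After 2 (next): list=[18, 9, 6, 1, 7, 8, 3, 2] cursor@6
After 3 (insert_after(72)): list=[18, 9, 6, 72, 1, 7, 8, 3, 2] cursor@6
After 4 (delete_current): list=[18, 9, 72, 1, 7, 8, 3, 2] cursor@72
After 5 (next): list=[18, 9, 72, 1, 7, 8, 3, 2] cursor@1
After 6 (next): list=[18, 9, 72, 1, 7, 8, 3, 2] cursor@7
After 7 (prev): list=[18, 9, 72, 1, 7, 8, 3, 2] cursor@1
After 8 (insert_after(67)): list=[18, 9, 72, 1, 67, 7, 8, 3, 2] cursor@1
After 9 (insert_before(84)): list=[18, 9, 72, 84, 1, 67, 7, 8, 3, 2] cursor@1
After 10 (next): list=[18, 9, 72, 84, 1, 67, 7, 8, 3, 2] cursor@67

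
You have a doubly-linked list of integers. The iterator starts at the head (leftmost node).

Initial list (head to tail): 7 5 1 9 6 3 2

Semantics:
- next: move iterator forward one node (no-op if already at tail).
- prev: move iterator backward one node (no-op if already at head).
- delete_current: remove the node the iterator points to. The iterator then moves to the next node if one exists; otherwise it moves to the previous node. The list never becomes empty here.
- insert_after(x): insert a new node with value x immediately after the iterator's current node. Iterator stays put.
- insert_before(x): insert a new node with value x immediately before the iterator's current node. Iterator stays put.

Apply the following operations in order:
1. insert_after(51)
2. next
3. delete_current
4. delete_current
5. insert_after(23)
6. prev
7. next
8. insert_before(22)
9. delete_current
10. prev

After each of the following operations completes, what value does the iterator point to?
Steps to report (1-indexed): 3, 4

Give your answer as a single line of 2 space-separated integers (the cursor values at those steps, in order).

Answer: 5 1

Derivation:
After 1 (insert_after(51)): list=[7, 51, 5, 1, 9, 6, 3, 2] cursor@7
After 2 (next): list=[7, 51, 5, 1, 9, 6, 3, 2] cursor@51
After 3 (delete_current): list=[7, 5, 1, 9, 6, 3, 2] cursor@5
After 4 (delete_current): list=[7, 1, 9, 6, 3, 2] cursor@1
After 5 (insert_after(23)): list=[7, 1, 23, 9, 6, 3, 2] cursor@1
After 6 (prev): list=[7, 1, 23, 9, 6, 3, 2] cursor@7
After 7 (next): list=[7, 1, 23, 9, 6, 3, 2] cursor@1
After 8 (insert_before(22)): list=[7, 22, 1, 23, 9, 6, 3, 2] cursor@1
After 9 (delete_current): list=[7, 22, 23, 9, 6, 3, 2] cursor@23
After 10 (prev): list=[7, 22, 23, 9, 6, 3, 2] cursor@22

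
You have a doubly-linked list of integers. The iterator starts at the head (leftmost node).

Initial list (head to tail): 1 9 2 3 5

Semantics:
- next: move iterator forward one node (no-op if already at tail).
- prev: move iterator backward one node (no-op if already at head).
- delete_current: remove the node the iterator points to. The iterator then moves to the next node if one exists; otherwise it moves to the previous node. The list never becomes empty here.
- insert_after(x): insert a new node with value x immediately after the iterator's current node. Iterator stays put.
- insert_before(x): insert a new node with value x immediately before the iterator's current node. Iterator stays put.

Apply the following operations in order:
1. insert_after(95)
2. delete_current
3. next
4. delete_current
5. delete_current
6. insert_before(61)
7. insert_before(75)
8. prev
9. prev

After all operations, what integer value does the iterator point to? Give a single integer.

After 1 (insert_after(95)): list=[1, 95, 9, 2, 3, 5] cursor@1
After 2 (delete_current): list=[95, 9, 2, 3, 5] cursor@95
After 3 (next): list=[95, 9, 2, 3, 5] cursor@9
After 4 (delete_current): list=[95, 2, 3, 5] cursor@2
After 5 (delete_current): list=[95, 3, 5] cursor@3
After 6 (insert_before(61)): list=[95, 61, 3, 5] cursor@3
After 7 (insert_before(75)): list=[95, 61, 75, 3, 5] cursor@3
After 8 (prev): list=[95, 61, 75, 3, 5] cursor@75
After 9 (prev): list=[95, 61, 75, 3, 5] cursor@61

Answer: 61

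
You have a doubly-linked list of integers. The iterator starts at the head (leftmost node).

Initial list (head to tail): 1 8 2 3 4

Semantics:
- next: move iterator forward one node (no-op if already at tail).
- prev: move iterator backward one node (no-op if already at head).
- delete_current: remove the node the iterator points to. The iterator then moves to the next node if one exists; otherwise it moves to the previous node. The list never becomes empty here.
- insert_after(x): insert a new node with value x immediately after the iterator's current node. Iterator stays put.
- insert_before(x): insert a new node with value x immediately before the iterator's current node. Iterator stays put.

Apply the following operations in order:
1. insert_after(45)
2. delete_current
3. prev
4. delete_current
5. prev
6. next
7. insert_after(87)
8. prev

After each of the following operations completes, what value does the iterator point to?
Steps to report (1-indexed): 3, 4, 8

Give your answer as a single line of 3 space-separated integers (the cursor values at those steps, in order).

Answer: 45 8 8

Derivation:
After 1 (insert_after(45)): list=[1, 45, 8, 2, 3, 4] cursor@1
After 2 (delete_current): list=[45, 8, 2, 3, 4] cursor@45
After 3 (prev): list=[45, 8, 2, 3, 4] cursor@45
After 4 (delete_current): list=[8, 2, 3, 4] cursor@8
After 5 (prev): list=[8, 2, 3, 4] cursor@8
After 6 (next): list=[8, 2, 3, 4] cursor@2
After 7 (insert_after(87)): list=[8, 2, 87, 3, 4] cursor@2
After 8 (prev): list=[8, 2, 87, 3, 4] cursor@8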